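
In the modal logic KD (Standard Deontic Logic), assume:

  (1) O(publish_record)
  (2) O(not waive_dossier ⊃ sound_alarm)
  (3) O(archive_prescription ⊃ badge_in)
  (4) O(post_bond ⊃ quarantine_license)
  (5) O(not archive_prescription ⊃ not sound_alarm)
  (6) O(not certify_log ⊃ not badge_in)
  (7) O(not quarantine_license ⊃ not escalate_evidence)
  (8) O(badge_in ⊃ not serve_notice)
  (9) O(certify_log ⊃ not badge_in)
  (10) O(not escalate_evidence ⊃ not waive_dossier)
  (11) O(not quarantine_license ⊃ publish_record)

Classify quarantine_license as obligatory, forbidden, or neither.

Premises 6 and 9 cover both cases: O(not certify_log ⊃ not badge_in) and O(certify_log ⊃ not badge_in). Since not certify_log ∨ certify_log is a tautology, O(not badge_in) follows.
Premise 3 is O(archive_prescription ⊃ badge_in); contrapositively O(not badge_in ⊃ not archive_prescription). Since O(not badge_in) holds, K gives O(not archive_prescription).
Applying K to premise 5 (O(not archive_prescription ⊃ not sound_alarm)) and O(not archive_prescription) yields O(not sound_alarm).
The contrapositive of premise 2 (O(not waive_dossier ⊃ sound_alarm)) is O(not sound_alarm ⊃ waive_dossier), and O(not sound_alarm) is already established, so O(waive_dossier).
The contrapositive of premise 10 (O(not escalate_evidence ⊃ not waive_dossier)) is O(waive_dossier ⊃ escalate_evidence), and O(waive_dossier) is already established, so O(escalate_evidence).
Premise 7, O(not quarantine_license ⊃ not escalate_evidence), contraposes to O(escalate_evidence ⊃ quarantine_license); with O(escalate_evidence) we get O(quarantine_license).
Premises 1, 4, 8, 11 do not contribute to this derivation.
Hence quarantine_license is obligatory.

Obligatory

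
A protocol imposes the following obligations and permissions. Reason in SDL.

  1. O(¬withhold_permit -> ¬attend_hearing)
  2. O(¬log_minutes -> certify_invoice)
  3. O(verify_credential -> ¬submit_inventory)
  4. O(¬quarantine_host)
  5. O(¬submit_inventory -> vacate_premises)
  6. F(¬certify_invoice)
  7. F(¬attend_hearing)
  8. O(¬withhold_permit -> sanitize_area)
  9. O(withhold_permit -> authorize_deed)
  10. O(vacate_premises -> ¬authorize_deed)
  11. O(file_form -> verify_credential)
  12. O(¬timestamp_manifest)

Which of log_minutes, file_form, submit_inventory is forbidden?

Premise 7 is F(¬attend_hearing), i.e. O(attend_hearing).
Premise 1, O(¬withhold_permit -> ¬attend_hearing), contraposes to O(attend_hearing -> withhold_permit); with O(attend_hearing) we get O(withhold_permit).
Applying K to premise 9 (O(withhold_permit -> authorize_deed)) and O(withhold_permit) yields O(authorize_deed).
Premise 10, O(vacate_premises -> ¬authorize_deed), contraposes to O(authorize_deed -> ¬vacate_premises); with O(authorize_deed) we get O(¬vacate_premises).
The contrapositive of premise 5 (O(¬submit_inventory -> vacate_premises)) is O(¬vacate_premises -> submit_inventory), and O(¬vacate_premises) is already established, so O(submit_inventory).
Premise 3, O(verify_credential -> ¬submit_inventory), contraposes to O(submit_inventory -> ¬verify_credential); with O(submit_inventory) we get O(¬verify_credential).
Premise 11, O(file_form -> verify_credential), contraposes to O(¬verify_credential -> ¬file_form); with O(¬verify_credential) we get O(¬file_form).
So O(¬file_form) holds, i.e. file_form is forbidden. None of the other listed options is forbidden under the premises.

file_form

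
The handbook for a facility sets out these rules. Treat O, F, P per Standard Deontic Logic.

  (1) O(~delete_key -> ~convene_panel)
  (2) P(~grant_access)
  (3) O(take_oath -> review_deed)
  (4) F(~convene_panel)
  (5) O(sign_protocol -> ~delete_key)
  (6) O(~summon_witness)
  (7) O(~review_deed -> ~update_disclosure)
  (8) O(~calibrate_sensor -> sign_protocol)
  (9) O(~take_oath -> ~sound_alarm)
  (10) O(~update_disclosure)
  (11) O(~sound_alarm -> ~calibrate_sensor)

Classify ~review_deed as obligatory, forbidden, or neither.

Forbidden

Premise 4 is F(~convene_panel), i.e. O(convene_panel).
Premise 1, O(~delete_key -> ~convene_panel), contraposes to O(convene_panel -> delete_key); with O(convene_panel) we get O(delete_key).
Premise 5, O(sign_protocol -> ~delete_key), contraposes to O(delete_key -> ~sign_protocol); with O(delete_key) we get O(~sign_protocol).
Premise 8, O(~calibrate_sensor -> sign_protocol), contraposes to O(~sign_protocol -> calibrate_sensor); with O(~sign_protocol) we get O(calibrate_sensor).
Premise 11, O(~sound_alarm -> ~calibrate_sensor), contraposes to O(calibrate_sensor -> sound_alarm); with O(calibrate_sensor) we get O(sound_alarm).
The contrapositive of premise 9 (O(~take_oath -> ~sound_alarm)) is O(sound_alarm -> take_oath), and O(sound_alarm) is already established, so O(take_oath).
Applying K to premise 3 (O(take_oath -> review_deed)) and O(take_oath) yields O(review_deed).
Premises 2, 6, 7, 10 do not contribute to this derivation.
Thus O(review_deed), which is F(~review_deed): ~review_deed is forbidden.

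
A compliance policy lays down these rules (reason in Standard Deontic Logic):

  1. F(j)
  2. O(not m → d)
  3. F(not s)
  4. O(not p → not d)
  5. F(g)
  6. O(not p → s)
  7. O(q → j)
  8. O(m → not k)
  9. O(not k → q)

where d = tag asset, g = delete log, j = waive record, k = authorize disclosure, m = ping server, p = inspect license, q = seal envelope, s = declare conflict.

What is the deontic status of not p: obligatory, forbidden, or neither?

Forbidden

Premise 1 is F(j), i.e. O(not j).
Premise 7 is O(q → j); contrapositively O(not j → not q). Since O(not j) holds, K gives O(not q).
Premise 9, O(not k → q), contraposes to O(not q → k); with O(not q) we get O(k).
The contrapositive of premise 8 (O(m → not k)) is O(k → not m), and O(k) is already established, so O(not m).
Applying K to premise 2 (O(not m → d)) and O(not m) yields O(d).
The contrapositive of premise 4 (O(not p → not d)) is O(d → p), and O(d) is already established, so O(p).
Premises 3, 5, 6 do not contribute to this derivation.
Thus O(p), which is F(not p): not p is forbidden.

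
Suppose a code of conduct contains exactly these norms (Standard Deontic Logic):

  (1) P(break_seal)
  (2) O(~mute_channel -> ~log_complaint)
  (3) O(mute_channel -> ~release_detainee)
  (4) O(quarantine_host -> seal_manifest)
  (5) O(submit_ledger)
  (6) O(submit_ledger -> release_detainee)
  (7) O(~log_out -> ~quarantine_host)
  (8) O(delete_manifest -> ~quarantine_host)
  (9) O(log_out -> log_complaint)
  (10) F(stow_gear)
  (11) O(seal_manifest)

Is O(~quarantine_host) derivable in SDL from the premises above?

Yes

Premise 5 states O(submit_ledger) outright.
From O(submit_ledger) and premise 6, O(submit_ledger -> release_detainee), we obtain O(release_detainee).
Premise 3 is O(mute_channel -> ~release_detainee); contrapositively O(release_detainee -> ~mute_channel). Since O(release_detainee) holds, K gives O(~mute_channel).
Applying K to premise 2 (O(~mute_channel -> ~log_complaint)) and O(~mute_channel) yields O(~log_complaint).
Premise 9, O(log_out -> log_complaint), contraposes to O(~log_complaint -> ~log_out); with O(~log_complaint) we get O(~log_out).
With premise 7, O(~log_out -> ~quarantine_host), the K-axiom yields O(~quarantine_host).
Premises 1, 4, 8, 10, 11 do not contribute to this derivation.
So O(~quarantine_host) follows.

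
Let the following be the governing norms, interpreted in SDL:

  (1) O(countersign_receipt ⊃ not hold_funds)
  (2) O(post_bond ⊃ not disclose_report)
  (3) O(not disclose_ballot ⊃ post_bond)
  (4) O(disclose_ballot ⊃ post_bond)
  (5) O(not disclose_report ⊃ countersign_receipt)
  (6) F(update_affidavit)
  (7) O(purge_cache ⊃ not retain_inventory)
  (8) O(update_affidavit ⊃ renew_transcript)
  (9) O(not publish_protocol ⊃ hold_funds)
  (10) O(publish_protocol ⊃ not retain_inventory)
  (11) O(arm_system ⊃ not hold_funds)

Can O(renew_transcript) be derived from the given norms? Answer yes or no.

No

Premise 8 is O(update_affidavit ⊃ renew_transcript), but O(update_affidavit) is not derivable from the premises, so it does not yield O(renew_transcript).
No other premise forces O(renew_transcript). An ideal world satisfying every premise can still have renew_transcript false, so O(renew_transcript) is not derivable.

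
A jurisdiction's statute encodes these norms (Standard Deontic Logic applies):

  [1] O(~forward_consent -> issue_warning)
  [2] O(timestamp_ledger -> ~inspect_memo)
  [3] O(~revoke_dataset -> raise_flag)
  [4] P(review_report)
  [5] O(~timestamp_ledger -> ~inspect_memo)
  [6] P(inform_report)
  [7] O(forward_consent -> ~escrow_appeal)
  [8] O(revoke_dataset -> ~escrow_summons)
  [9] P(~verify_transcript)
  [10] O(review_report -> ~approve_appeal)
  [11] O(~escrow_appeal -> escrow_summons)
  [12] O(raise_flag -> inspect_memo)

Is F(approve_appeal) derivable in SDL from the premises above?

Premise 10 is O(review_report -> ~approve_appeal), but O(review_report) is not derivable from the premises (the permission P(review_report) asserts only ~O(~review_report), not O(review_report)), so it does not yield O(~approve_appeal).
No other premise forces O(~approve_appeal). An ideal world satisfying every premise can still have approve_appeal true, so F(approve_appeal) is not derivable.

No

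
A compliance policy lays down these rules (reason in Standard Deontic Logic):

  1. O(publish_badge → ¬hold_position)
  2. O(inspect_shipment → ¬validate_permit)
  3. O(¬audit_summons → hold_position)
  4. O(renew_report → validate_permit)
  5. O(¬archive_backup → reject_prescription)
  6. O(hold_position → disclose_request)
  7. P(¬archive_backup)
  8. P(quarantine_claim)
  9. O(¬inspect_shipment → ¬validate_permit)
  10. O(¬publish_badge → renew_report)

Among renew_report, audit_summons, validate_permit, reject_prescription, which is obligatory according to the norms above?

audit_summons

Premises 9 and 2 are O(¬inspect_shipment → ¬validate_permit) and O(inspect_shipment → ¬validate_permit); every ideal world satisfies ¬inspect_shipment or inspect_shipment, so in either case ¬validate_permit holds — hence O(¬validate_permit).
The contrapositive of premise 4 (O(renew_report → validate_permit)) is O(¬validate_permit → ¬renew_report), and O(¬validate_permit) is already established, so O(¬renew_report).
Premise 10, O(¬publish_badge → renew_report), contraposes to O(¬renew_report → publish_badge); with O(¬renew_report) we get O(publish_badge).
From O(publish_badge) and premise 1, O(publish_badge → ¬hold_position), we obtain O(¬hold_position).
Premise 3, O(¬audit_summons → hold_position), contraposes to O(¬hold_position → audit_summons); with O(¬hold_position) we get O(audit_summons).
So O(audit_summons) holds — audit_summons is obligatory. None of the other listed options is made obligatory by any chain of premises.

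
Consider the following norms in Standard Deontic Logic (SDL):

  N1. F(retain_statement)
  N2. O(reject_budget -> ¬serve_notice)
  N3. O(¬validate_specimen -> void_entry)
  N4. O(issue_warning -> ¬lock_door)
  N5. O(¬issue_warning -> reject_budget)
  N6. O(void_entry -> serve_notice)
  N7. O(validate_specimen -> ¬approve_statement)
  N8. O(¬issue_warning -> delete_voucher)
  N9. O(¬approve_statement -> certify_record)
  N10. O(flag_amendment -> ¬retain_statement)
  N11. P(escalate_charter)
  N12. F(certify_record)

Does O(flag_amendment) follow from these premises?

No

Premise 10 is O(flag_amendment -> ¬retain_statement); even if O(¬retain_statement) held, inferring O(flag_amendment) would be affirming the consequent — invalid.
No other premise forces O(flag_amendment). An ideal world satisfying every premise can still have flag_amendment false, so O(flag_amendment) is not derivable.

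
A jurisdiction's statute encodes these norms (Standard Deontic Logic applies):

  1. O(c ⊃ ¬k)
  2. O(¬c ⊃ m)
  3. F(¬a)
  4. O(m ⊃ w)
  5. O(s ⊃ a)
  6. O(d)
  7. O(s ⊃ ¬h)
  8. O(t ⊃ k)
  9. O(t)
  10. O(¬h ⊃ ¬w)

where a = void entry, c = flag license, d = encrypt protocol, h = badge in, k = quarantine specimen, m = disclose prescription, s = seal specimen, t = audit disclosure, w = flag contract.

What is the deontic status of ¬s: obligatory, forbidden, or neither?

Obligatory

Premise 9 states O(t) outright.
Premise 8 is O(t ⊃ k); since O(t), deontic closure gives O(k).
The contrapositive of premise 1 (O(c ⊃ ¬k)) is O(k ⊃ ¬c), and O(k) is already established, so O(¬c).
Applying K to premise 2 (O(¬c ⊃ m)) and O(¬c) yields O(m).
Premise 4 is O(m ⊃ w); since O(m), deontic closure gives O(w).
Premise 10, O(¬h ⊃ ¬w), contraposes to O(w ⊃ h); with O(w) we get O(h).
Premise 7 is O(s ⊃ ¬h); contrapositively O(h ⊃ ¬s). Since O(h) holds, K gives O(¬s).
Premises 3, 5, 6 do not contribute to this derivation.
Hence ¬s is obligatory.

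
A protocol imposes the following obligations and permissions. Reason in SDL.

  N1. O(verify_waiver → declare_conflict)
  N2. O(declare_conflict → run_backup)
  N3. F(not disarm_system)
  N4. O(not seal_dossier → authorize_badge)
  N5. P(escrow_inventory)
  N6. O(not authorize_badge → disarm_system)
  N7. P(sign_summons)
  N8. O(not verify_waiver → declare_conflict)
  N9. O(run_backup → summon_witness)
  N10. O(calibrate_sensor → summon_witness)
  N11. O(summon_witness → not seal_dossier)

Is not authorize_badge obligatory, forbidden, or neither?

Premises 8 and 1 are O(not verify_waiver → declare_conflict) and O(verify_waiver → declare_conflict); every ideal world satisfies not verify_waiver or verify_waiver, so in either case declare_conflict holds — hence O(declare_conflict).
With premise 2, O(declare_conflict → run_backup), the K-axiom yields O(run_backup).
Premise 9 is O(run_backup → summon_witness); since O(run_backup), deontic closure gives O(summon_witness).
From O(summon_witness) and premise 11, O(summon_witness → not seal_dossier), we obtain O(not seal_dossier).
With premise 4, O(not seal_dossier → authorize_badge), the K-axiom yields O(authorize_badge).
Premises 3, 5, 6, 7, 10 do not contribute to this derivation.
Thus O(authorize_badge), which is F(not authorize_badge): not authorize_badge is forbidden.

Forbidden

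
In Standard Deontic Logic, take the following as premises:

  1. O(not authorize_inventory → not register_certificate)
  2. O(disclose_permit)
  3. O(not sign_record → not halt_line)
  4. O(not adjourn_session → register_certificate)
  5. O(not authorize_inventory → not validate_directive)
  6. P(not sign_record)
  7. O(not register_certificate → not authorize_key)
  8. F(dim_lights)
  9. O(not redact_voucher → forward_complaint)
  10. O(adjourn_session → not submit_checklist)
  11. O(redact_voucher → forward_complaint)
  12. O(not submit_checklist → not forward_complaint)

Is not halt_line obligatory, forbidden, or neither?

Premise 3 is O(not sign_record → not halt_line), but O(not sign_record) is not derivable from the premises (the permission P(not sign_record) asserts only not O(sign_record), not O(not sign_record)), so it does not yield O(not halt_line).
No premise or chain of K-axiom applications forces O(not halt_line), and none forces O(halt_line). So not halt_line is neither obligatory nor forbidden under these norms.

Neither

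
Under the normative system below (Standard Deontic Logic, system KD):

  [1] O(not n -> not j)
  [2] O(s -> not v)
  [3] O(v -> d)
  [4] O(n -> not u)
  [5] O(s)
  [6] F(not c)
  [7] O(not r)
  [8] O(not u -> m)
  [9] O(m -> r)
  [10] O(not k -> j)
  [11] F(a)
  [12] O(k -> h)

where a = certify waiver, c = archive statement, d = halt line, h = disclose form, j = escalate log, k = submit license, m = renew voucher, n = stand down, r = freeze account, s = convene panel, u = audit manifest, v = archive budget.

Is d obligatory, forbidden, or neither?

Premise 3 is O(v -> d), but O(v) is not derivable from the premises, so it does not yield O(d).
No premise or chain of K-axiom applications forces O(d), and none forces O(not d). So d is neither obligatory nor forbidden under these norms.

Neither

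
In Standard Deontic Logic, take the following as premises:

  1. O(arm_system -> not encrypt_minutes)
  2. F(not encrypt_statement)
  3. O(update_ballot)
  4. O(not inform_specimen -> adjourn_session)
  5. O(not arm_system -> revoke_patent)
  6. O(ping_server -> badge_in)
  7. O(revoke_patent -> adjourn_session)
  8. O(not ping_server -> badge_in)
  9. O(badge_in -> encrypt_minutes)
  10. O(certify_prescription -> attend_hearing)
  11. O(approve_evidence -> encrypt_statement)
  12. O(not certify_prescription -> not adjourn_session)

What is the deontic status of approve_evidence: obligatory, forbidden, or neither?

Premise 11 is O(approve_evidence -> encrypt_statement); even if O(encrypt_statement) held, inferring O(approve_evidence) would be affirming the consequent — invalid.
No premise or chain of K-axiom applications forces O(approve_evidence), and none forces O(not approve_evidence). So approve_evidence is neither obligatory nor forbidden under these norms.

Neither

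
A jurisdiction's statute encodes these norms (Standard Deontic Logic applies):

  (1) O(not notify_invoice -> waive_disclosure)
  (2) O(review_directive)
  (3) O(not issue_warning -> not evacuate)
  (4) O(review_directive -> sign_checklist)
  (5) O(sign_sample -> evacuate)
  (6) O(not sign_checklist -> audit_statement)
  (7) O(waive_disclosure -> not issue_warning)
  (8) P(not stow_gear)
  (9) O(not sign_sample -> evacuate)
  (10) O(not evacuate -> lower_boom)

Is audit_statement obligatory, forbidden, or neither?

Premise 6 is O(not sign_checklist -> audit_statement), but O(not sign_checklist) is not derivable from the premises, so it does not yield O(audit_statement).
No premise or chain of K-axiom applications forces O(audit_statement), and none forces O(not audit_statement). So audit_statement is neither obligatory nor forbidden under these norms.

Neither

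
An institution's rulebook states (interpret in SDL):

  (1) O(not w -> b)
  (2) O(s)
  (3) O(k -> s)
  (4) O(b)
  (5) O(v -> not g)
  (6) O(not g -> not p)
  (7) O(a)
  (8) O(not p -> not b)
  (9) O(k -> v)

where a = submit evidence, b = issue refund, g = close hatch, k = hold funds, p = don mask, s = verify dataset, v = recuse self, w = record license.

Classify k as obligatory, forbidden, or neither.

Forbidden

From premise 4 we have O(b).
Premise 8 is O(not p -> not b); contrapositively O(b -> p). Since O(b) holds, K gives O(p).
Premise 6 is O(not g -> not p); contrapositively O(p -> g). Since O(p) holds, K gives O(g).
Premise 5, O(v -> not g), contraposes to O(g -> not v); with O(g) we get O(not v).
The contrapositive of premise 9 (O(k -> v)) is O(not v -> not k), and O(not v) is already established, so O(not k).
Premises 1, 2, 3, 7 do not contribute to this derivation.
Thus O(not k), which is F(k): k is forbidden.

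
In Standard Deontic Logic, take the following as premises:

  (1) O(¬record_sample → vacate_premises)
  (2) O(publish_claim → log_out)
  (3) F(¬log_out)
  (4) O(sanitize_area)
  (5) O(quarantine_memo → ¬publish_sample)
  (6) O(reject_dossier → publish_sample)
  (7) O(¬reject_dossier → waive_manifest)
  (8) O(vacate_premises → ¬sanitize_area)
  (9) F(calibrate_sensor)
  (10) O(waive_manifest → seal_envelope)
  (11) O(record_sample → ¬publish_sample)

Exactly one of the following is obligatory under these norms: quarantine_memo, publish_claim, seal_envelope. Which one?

seal_envelope

Premise 4 gives O(sanitize_area).
Premise 8, O(vacate_premises → ¬sanitize_area), contraposes to O(sanitize_area → ¬vacate_premises); with O(sanitize_area) we get O(¬vacate_premises).
The contrapositive of premise 1 (O(¬record_sample → vacate_premises)) is O(¬vacate_premises → record_sample), and O(¬vacate_premises) is already established, so O(record_sample).
With premise 11, O(record_sample → ¬publish_sample), the K-axiom yields O(¬publish_sample).
The contrapositive of premise 6 (O(reject_dossier → publish_sample)) is O(¬publish_sample → ¬reject_dossier), and O(¬publish_sample) is already established, so O(¬reject_dossier).
With premise 7, O(¬reject_dossier → waive_manifest), the K-axiom yields O(waive_manifest).
Premise 10 is O(waive_manifest → seal_envelope); since O(waive_manifest), deontic closure gives O(seal_envelope).
So O(seal_envelope) holds — seal_envelope is obligatory. None of the other listed options is made obligatory by any chain of premises.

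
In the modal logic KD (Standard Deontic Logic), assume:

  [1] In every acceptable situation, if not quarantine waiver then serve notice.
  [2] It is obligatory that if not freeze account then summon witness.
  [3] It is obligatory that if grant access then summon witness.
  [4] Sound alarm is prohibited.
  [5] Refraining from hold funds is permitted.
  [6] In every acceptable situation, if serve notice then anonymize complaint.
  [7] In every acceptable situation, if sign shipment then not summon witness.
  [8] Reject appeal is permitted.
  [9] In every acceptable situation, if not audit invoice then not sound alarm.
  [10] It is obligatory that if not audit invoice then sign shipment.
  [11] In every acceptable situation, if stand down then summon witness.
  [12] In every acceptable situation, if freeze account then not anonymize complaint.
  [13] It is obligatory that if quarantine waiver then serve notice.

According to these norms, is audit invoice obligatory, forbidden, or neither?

Obligatory

By case analysis on quarantine_waiver: premise 13 gives O(quarantine_waiver → serve_notice) and premise 1 gives O(¬quarantine_waiver → serve_notice), so O(serve_notice) either way.
Applying K to premise 6 (O(serve_notice → anonymize_complaint)) and O(serve_notice) yields O(anonymize_complaint).
The contrapositive of premise 12 (O(freeze_account → ¬anonymize_complaint)) is O(anonymize_complaint → ¬freeze_account), and O(anonymize_complaint) is already established, so O(¬freeze_account).
Premise 2 is O(¬freeze_account → summon_witness); since O(¬freeze_account), deontic closure gives O(summon_witness).
Premise 7 is O(sign_shipment → ¬summon_witness); contrapositively O(summon_witness → ¬sign_shipment). Since O(summon_witness) holds, K gives O(¬sign_shipment).
The contrapositive of premise 10 (O(¬audit_invoice → sign_shipment)) is O(¬sign_shipment → audit_invoice), and O(¬sign_shipment) is already established, so O(audit_invoice).
Premises 3, 4, 5, 8, 9, 11 do not contribute to this derivation.
Hence audit_invoice is obligatory.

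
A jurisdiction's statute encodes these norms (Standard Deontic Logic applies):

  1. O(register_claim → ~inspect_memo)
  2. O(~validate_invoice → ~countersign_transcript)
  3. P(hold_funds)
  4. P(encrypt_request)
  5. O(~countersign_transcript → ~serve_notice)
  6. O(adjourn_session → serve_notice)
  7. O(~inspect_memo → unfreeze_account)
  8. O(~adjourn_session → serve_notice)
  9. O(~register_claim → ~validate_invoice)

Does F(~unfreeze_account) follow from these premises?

Premises 8 and 6 cover both cases: O(~adjourn_session → serve_notice) and O(adjourn_session → serve_notice). Since ~adjourn_session ∨ adjourn_session is a tautology, O(serve_notice) follows.
The contrapositive of premise 5 (O(~countersign_transcript → ~serve_notice)) is O(serve_notice → countersign_transcript), and O(serve_notice) is already established, so O(countersign_transcript).
Premise 2, O(~validate_invoice → ~countersign_transcript), contraposes to O(countersign_transcript → validate_invoice); with O(countersign_transcript) we get O(validate_invoice).
Premise 9, O(~register_claim → ~validate_invoice), contraposes to O(validate_invoice → register_claim); with O(validate_invoice) we get O(register_claim).
Applying K to premise 1 (O(register_claim → ~inspect_memo)) and O(register_claim) yields O(~inspect_memo).
Premise 7 is O(~inspect_memo → unfreeze_account); since O(~inspect_memo), deontic closure gives O(unfreeze_account).
Premises 3, 4 do not contribute to this derivation.
So O(unfreeze_account) holds, i.e. F(~unfreeze_account). The claim follows.

Yes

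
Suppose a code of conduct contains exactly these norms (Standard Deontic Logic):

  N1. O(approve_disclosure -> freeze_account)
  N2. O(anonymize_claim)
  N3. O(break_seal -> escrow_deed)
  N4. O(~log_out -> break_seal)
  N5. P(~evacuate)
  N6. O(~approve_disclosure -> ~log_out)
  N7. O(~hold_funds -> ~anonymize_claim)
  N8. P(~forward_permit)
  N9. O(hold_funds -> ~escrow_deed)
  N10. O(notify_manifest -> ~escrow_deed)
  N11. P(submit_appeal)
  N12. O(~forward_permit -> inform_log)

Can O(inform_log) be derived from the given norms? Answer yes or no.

No

Premise 12 is O(~forward_permit -> inform_log), but O(~forward_permit) is not derivable from the premises (the permission P(~forward_permit) asserts only ~O(forward_permit), not O(~forward_permit)), so it does not yield O(inform_log).
No other premise forces O(inform_log). An ideal world satisfying every premise can still have inform_log false, so O(inform_log) is not derivable.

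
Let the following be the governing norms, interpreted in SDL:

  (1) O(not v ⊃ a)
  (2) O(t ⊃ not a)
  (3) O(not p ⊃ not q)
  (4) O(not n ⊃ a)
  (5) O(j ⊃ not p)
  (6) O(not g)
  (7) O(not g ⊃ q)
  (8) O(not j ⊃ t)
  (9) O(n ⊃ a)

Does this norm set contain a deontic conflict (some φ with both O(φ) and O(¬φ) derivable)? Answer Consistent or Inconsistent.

Premises 4 and 9 cover both cases: O(not n ⊃ a) and O(n ⊃ a). Since not n ∨ n is a tautology, O(a) follows.
The contrapositive of premise 2 (O(t ⊃ not a)) is O(a ⊃ not t), and O(a) is already established, so O(not t).
Premise 8, O(not j ⊃ t), contraposes to O(not t ⊃ j); with O(not t) we get O(j).
From O(j) and premise 5, O(j ⊃ not p), we obtain O(not p).
From O(not p) and premise 3, O(not p ⊃ not q), we obtain O(not q).
Premise 7, O(not g ⊃ q), contraposes to O(not q ⊃ g); with O(not q) we get O(g).
Yet premise 6 states O(not g).
We now have both O(g) and O(not g) — g is simultaneously obligatory and forbidden, violating the D-axiom.

Inconsistent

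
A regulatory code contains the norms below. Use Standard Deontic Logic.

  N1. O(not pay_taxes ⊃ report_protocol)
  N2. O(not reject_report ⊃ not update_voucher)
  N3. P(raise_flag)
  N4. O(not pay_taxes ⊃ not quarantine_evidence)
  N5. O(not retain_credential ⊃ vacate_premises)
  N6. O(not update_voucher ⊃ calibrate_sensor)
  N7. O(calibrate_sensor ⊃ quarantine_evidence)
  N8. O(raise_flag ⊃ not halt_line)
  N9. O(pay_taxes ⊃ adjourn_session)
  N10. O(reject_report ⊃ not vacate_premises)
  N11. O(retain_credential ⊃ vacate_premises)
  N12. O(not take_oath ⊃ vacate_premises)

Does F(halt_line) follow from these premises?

No

Premise 8 is O(raise_flag ⊃ not halt_line), but O(raise_flag) is not derivable from the premises (the permission P(raise_flag) asserts only not O(not raise_flag), not O(raise_flag)), so it does not yield O(not halt_line).
No other premise forces O(not halt_line). An ideal world satisfying every premise can still have halt_line true, so F(halt_line) is not derivable.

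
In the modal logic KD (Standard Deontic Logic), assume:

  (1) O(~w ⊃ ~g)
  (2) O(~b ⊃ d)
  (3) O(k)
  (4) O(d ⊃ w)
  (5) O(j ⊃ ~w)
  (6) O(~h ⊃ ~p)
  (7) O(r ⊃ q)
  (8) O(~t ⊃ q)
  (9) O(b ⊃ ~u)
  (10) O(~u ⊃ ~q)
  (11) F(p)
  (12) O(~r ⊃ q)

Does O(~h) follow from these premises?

No

Premise 6 is O(~h ⊃ ~p); even if O(~p) held, inferring O(~h) would be affirming the consequent — invalid.
No other premise forces O(~h). An ideal world satisfying every premise can still have ~h false, so O(~h) is not derivable.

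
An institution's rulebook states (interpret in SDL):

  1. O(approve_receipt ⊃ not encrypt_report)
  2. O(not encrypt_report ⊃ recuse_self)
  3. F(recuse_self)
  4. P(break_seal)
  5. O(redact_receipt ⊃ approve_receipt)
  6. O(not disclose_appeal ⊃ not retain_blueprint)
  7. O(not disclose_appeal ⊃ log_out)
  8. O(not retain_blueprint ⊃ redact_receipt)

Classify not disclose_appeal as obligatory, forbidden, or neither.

Premise 3, F(recuse_self), is equivalent to O(not recuse_self).
The contrapositive of premise 2 (O(not encrypt_report ⊃ recuse_self)) is O(not recuse_self ⊃ encrypt_report), and O(not recuse_self) is already established, so O(encrypt_report).
Premise 1, O(approve_receipt ⊃ not encrypt_report), contraposes to O(encrypt_report ⊃ not approve_receipt); with O(encrypt_report) we get O(not approve_receipt).
Premise 5, O(redact_receipt ⊃ approve_receipt), contraposes to O(not approve_receipt ⊃ not redact_receipt); with O(not approve_receipt) we get O(not redact_receipt).
Premise 8 is O(not retain_blueprint ⊃ redact_receipt); contrapositively O(not redact_receipt ⊃ retain_blueprint). Since O(not redact_receipt) holds, K gives O(retain_blueprint).
Premise 6, O(not disclose_appeal ⊃ not retain_blueprint), contraposes to O(retain_blueprint ⊃ disclose_appeal); with O(retain_blueprint) we get O(disclose_appeal).
Premises 4, 7 do not contribute to this derivation.
Thus O(disclose_appeal), which is F(not disclose_appeal): not disclose_appeal is forbidden.

Forbidden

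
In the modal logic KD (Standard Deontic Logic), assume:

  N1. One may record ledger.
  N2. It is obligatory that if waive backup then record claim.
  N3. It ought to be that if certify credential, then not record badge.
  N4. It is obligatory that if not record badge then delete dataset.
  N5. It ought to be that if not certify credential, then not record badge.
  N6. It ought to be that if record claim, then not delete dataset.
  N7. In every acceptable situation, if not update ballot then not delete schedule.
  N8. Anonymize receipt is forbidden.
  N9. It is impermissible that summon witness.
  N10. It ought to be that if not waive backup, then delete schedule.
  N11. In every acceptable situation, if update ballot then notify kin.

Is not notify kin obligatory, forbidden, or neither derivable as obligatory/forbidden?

Forbidden

Premises 5 and 3 cover both cases: O(¬certify_credential → ¬record_badge) and O(certify_credential → ¬record_badge). Since ¬certify_credential ∨ certify_credential is a tautology, O(¬record_badge) follows.
Premise 4 is O(¬record_badge → delete_dataset); since O(¬record_badge), deontic closure gives O(delete_dataset).
Premise 6, O(record_claim → ¬delete_dataset), contraposes to O(delete_dataset → ¬record_claim); with O(delete_dataset) we get O(¬record_claim).
Premise 2 is O(waive_backup → record_claim); contrapositively O(¬record_claim → ¬waive_backup). Since O(¬record_claim) holds, K gives O(¬waive_backup).
Premise 10 is O(¬waive_backup → delete_schedule); since O(¬waive_backup), deontic closure gives O(delete_schedule).
The contrapositive of premise 7 (O(¬update_ballot → ¬delete_schedule)) is O(delete_schedule → update_ballot), and O(delete_schedule) is already established, so O(update_ballot).
Applying K to premise 11 (O(update_ballot → notify_kin)) and O(update_ballot) yields O(notify_kin).
Premises 1, 8, 9 do not contribute to this derivation.
Thus O(notify_kin), which is F(¬notify_kin): ¬notify_kin is forbidden.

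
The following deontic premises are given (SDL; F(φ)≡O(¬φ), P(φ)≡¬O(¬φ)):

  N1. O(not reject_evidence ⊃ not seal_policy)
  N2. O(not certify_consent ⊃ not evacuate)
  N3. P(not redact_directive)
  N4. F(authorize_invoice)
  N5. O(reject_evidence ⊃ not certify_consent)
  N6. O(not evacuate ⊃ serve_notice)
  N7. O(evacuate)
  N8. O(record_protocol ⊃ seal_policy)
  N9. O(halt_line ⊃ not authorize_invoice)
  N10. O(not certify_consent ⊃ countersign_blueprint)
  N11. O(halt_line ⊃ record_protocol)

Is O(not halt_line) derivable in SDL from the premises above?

Premise 7 states O(evacuate) outright.
Premise 2 is O(not certify_consent ⊃ not evacuate); contrapositively O(evacuate ⊃ certify_consent). Since O(evacuate) holds, K gives O(certify_consent).
The contrapositive of premise 5 (O(reject_evidence ⊃ not certify_consent)) is O(certify_consent ⊃ not reject_evidence), and O(certify_consent) is already established, so O(not reject_evidence).
With premise 1, O(not reject_evidence ⊃ not seal_policy), the K-axiom yields O(not seal_policy).
The contrapositive of premise 8 (O(record_protocol ⊃ seal_policy)) is O(not seal_policy ⊃ not record_protocol), and O(not seal_policy) is already established, so O(not record_protocol).
The contrapositive of premise 11 (O(halt_line ⊃ record_protocol)) is O(not record_protocol ⊃ not halt_line), and O(not record_protocol) is already established, so O(not halt_line).
Premises 3, 4, 6, 9, 10 do not contribute to this derivation.
So O(not halt_line) follows.

Yes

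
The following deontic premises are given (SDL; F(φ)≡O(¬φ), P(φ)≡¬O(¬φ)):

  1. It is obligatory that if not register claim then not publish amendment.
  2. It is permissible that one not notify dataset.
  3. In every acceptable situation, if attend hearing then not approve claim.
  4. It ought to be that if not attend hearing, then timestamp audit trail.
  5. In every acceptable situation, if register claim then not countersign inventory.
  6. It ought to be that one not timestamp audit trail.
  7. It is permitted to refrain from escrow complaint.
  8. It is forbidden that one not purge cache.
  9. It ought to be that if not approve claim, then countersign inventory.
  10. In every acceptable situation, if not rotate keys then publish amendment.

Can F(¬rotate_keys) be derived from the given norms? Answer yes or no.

From premise 6 we have O(¬timestamp_audit_trail).
Premise 4, O(¬attend_hearing → timestamp_audit_trail), contraposes to O(¬timestamp_audit_trail → attend_hearing); with O(¬timestamp_audit_trail) we get O(attend_hearing).
Applying K to premise 3 (O(attend_hearing → ¬approve_claim)) and O(attend_hearing) yields O(¬approve_claim).
From O(¬approve_claim) and premise 9, O(¬approve_claim → countersign_inventory), we obtain O(countersign_inventory).
The contrapositive of premise 5 (O(register_claim → ¬countersign_inventory)) is O(countersign_inventory → ¬register_claim), and O(countersign_inventory) is already established, so O(¬register_claim).
With premise 1, O(¬register_claim → ¬publish_amendment), the K-axiom yields O(¬publish_amendment).
Premise 10 is O(¬rotate_keys → publish_amendment); contrapositively O(¬publish_amendment → rotate_keys). Since O(¬publish_amendment) holds, K gives O(rotate_keys).
Premises 2, 7, 8 do not contribute to this derivation.
So O(rotate_keys) holds, i.e. F(¬rotate_keys). The claim follows.

Yes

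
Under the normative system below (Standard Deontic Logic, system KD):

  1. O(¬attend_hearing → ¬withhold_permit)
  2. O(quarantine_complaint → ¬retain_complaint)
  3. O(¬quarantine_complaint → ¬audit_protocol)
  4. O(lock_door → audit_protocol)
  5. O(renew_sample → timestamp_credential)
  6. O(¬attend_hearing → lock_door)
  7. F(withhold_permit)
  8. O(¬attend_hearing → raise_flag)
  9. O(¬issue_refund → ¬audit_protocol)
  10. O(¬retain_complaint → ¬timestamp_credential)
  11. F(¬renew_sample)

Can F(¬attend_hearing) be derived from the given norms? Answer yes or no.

Yes

F(¬renew_sample) at premise 11 means O(renew_sample).
Premise 5 is O(renew_sample → timestamp_credential); since O(renew_sample), deontic closure gives O(timestamp_credential).
The contrapositive of premise 10 (O(¬retain_complaint → ¬timestamp_credential)) is O(timestamp_credential → retain_complaint), and O(timestamp_credential) is already established, so O(retain_complaint).
The contrapositive of premise 2 (O(quarantine_complaint → ¬retain_complaint)) is O(retain_complaint → ¬quarantine_complaint), and O(retain_complaint) is already established, so O(¬quarantine_complaint).
From O(¬quarantine_complaint) and premise 3, O(¬quarantine_complaint → ¬audit_protocol), we obtain O(¬audit_protocol).
Premise 4 is O(lock_door → audit_protocol); contrapositively O(¬audit_protocol → ¬lock_door). Since O(¬audit_protocol) holds, K gives O(¬lock_door).
The contrapositive of premise 6 (O(¬attend_hearing → lock_door)) is O(¬lock_door → attend_hearing), and O(¬lock_door) is already established, so O(attend_hearing).
Premises 1, 7, 8, 9 do not contribute to this derivation.
So O(attend_hearing) holds, i.e. F(¬attend_hearing). The claim follows.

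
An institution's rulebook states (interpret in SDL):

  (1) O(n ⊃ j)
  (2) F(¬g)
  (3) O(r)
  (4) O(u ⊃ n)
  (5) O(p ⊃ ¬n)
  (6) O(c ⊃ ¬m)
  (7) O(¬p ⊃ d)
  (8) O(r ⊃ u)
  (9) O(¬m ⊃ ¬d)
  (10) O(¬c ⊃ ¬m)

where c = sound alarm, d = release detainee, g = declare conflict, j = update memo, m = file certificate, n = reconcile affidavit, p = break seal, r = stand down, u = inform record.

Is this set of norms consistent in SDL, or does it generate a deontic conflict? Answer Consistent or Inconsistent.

By case analysis on c: premise 6 gives O(c ⊃ ¬m) and premise 10 gives O(¬c ⊃ ¬m), so O(¬m) either way.
Applying K to premise 9 (O(¬m ⊃ ¬d)) and O(¬m) yields O(¬d).
The contrapositive of premise 7 (O(¬p ⊃ d)) is O(¬d ⊃ p), and O(¬d) is already established, so O(p).
From O(p) and premise 5, O(p ⊃ ¬n), we obtain O(¬n).
Premise 4 is O(u ⊃ n); contrapositively O(¬n ⊃ ¬u). Since O(¬n) holds, K gives O(¬u).
Premise 8, O(r ⊃ u), contraposes to O(¬u ⊃ ¬r); with O(¬u) we get O(¬r).
However, premise 3 gives O(r).
We now have both O(¬r) and O(r) — r is simultaneously obligatory and forbidden, violating the D-axiom.

Inconsistent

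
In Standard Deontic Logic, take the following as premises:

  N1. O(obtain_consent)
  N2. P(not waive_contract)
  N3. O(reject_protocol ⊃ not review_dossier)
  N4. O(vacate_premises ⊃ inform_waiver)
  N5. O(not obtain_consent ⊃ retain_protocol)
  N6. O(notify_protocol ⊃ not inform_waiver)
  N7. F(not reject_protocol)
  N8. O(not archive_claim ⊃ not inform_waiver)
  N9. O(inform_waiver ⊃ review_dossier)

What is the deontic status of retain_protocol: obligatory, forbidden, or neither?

Premise 5 is O(not obtain_consent ⊃ retain_protocol), but O(not obtain_consent) is not derivable from the premises, so it does not yield O(retain_protocol).
No premise or chain of K-axiom applications forces O(retain_protocol), and none forces O(not retain_protocol). So retain_protocol is neither obligatory nor forbidden under these norms.

Neither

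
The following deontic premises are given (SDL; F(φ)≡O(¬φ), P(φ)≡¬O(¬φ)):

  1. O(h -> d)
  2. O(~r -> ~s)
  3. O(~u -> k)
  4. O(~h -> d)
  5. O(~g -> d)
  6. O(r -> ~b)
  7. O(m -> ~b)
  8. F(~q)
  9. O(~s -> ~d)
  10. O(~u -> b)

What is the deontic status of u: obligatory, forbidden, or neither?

Premises 1 and 4 are O(h -> d) and O(~h -> d); every ideal world satisfies h or ~h, so in either case d holds — hence O(d).
The contrapositive of premise 9 (O(~s -> ~d)) is O(d -> s), and O(d) is already established, so O(s).
Premise 2 is O(~r -> ~s); contrapositively O(s -> r). Since O(s) holds, K gives O(r).
Applying K to premise 6 (O(r -> ~b)) and O(r) yields O(~b).
Premise 10 is O(~u -> b); contrapositively O(~b -> u). Since O(~b) holds, K gives O(u).
Premises 3, 5, 7, 8 do not contribute to this derivation.
Hence u is obligatory.

Obligatory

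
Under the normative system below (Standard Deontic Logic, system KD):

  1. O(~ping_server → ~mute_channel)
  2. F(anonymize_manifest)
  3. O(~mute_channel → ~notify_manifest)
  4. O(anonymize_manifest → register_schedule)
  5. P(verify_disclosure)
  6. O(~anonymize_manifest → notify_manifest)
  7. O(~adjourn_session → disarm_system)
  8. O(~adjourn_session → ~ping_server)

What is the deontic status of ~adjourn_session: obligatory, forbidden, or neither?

Forbidden

Premise 2, F(anonymize_manifest), is equivalent to O(~anonymize_manifest).
From O(~anonymize_manifest) and premise 6, O(~anonymize_manifest → notify_manifest), we obtain O(notify_manifest).
The contrapositive of premise 3 (O(~mute_channel → ~notify_manifest)) is O(notify_manifest → mute_channel), and O(notify_manifest) is already established, so O(mute_channel).
The contrapositive of premise 1 (O(~ping_server → ~mute_channel)) is O(mute_channel → ping_server), and O(mute_channel) is already established, so O(ping_server).
Premise 8 is O(~adjourn_session → ~ping_server); contrapositively O(ping_server → adjourn_session). Since O(ping_server) holds, K gives O(adjourn_session).
Premises 4, 5, 7 do not contribute to this derivation.
Thus O(adjourn_session), which is F(~adjourn_session): ~adjourn_session is forbidden.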